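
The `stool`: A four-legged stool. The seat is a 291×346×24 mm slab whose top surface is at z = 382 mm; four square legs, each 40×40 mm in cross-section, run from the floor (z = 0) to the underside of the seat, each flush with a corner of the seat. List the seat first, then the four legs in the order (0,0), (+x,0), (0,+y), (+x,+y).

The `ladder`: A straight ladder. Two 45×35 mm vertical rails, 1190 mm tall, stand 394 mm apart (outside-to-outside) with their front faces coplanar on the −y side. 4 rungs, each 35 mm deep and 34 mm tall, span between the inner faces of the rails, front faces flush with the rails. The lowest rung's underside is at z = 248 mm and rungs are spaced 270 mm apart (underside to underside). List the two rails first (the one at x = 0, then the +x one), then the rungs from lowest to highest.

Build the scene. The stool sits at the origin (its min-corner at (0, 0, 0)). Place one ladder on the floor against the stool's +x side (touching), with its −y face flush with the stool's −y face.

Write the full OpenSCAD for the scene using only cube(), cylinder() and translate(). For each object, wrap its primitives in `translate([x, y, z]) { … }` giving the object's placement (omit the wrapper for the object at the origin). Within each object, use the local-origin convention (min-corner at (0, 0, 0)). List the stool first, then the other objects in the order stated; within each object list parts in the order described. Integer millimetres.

translate([0, 0, 358]) cube([291, 346, 24]);
cube([40, 40, 358]);
translate([251, 0, 0]) cube([40, 40, 358]);
translate([0, 306, 0]) cube([40, 40, 358]);
translate([251, 306, 0]) cube([40, 40, 358]);
translate([291, 0, 0]) {
  cube([45, 35, 1190]);
  translate([349, 0, 0]) cube([45, 35, 1190]);
  translate([45, 0, 248]) cube([304, 35, 34]);
  translate([45, 0, 518]) cube([304, 35, 34]);
  translate([45, 0, 788]) cube([304, 35, 34]);
  translate([45, 0, 1058]) cube([304, 35, 34]);
}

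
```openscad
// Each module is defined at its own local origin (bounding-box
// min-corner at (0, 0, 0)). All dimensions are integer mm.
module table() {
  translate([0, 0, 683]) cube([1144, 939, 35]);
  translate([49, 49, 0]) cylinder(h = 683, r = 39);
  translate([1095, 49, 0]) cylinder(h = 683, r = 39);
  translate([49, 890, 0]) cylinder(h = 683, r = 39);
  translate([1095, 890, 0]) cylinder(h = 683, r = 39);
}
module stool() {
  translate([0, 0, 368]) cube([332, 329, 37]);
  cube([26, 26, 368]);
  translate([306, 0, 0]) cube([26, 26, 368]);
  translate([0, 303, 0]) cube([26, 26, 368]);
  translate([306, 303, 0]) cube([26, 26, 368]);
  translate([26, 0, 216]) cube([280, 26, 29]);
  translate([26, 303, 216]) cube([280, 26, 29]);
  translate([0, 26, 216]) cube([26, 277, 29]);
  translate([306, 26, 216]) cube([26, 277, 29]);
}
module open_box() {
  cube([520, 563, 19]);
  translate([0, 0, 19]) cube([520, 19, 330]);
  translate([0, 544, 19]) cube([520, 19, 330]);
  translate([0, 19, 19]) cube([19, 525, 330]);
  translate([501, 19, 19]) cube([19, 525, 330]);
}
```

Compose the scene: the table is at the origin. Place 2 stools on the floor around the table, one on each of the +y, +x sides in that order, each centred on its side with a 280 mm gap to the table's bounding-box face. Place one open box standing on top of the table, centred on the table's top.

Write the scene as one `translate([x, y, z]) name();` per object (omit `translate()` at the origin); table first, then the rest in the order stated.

table();
translate([406, 1219, 0]) stool();
translate([1424, 305, 0]) stool();
translate([312, 188, 718]) open_box();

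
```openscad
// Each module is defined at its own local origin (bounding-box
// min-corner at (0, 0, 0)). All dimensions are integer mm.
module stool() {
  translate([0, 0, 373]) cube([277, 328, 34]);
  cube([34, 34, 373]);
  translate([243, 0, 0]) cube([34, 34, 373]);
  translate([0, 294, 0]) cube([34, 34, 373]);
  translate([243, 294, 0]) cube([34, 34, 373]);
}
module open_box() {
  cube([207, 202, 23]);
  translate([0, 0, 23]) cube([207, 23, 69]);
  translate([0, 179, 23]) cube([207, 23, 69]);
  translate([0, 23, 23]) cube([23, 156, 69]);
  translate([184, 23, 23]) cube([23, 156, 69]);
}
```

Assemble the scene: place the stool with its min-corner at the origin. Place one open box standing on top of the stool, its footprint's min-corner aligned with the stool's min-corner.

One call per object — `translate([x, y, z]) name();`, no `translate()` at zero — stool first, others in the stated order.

stool();
translate([0, 0, 407]) open_box();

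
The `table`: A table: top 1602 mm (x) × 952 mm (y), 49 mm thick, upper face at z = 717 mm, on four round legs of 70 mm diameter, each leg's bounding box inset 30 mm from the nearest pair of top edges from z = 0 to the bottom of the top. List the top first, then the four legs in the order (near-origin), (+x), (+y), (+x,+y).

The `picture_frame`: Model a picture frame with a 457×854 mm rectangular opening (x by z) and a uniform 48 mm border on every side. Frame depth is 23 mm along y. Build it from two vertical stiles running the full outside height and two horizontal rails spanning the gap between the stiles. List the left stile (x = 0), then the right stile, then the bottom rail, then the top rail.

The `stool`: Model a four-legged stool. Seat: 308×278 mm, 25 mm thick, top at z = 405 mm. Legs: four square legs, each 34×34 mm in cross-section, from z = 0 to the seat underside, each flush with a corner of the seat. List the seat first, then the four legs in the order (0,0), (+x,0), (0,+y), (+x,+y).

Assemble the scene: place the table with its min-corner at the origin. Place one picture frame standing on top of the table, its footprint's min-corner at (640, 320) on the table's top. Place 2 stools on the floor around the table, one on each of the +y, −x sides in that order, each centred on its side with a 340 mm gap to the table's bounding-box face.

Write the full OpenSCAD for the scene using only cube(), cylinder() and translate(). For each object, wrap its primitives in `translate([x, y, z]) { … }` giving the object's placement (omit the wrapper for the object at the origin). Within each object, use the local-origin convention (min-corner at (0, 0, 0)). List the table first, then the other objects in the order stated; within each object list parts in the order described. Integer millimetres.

translate([0, 0, 668]) cube([1602, 952, 49]);
translate([65, 65, 0]) cylinder(h = 668, r = 35);
translate([1537, 65, 0]) cylinder(h = 668, r = 35);
translate([65, 887, 0]) cylinder(h = 668, r = 35);
translate([1537, 887, 0]) cylinder(h = 668, r = 35);
translate([640, 320, 717]) {
  cube([48, 23, 950]);
  translate([505, 0, 0]) cube([48, 23, 950]);
  translate([48, 0, 0]) cube([457, 23, 48]);
  translate([48, 0, 902]) cube([457, 23, 48]);
}
translate([647, 1292, 0]) {
  translate([0, 0, 380]) cube([308, 278, 25]);
  cube([34, 34, 380]);
  translate([274, 0, 0]) cube([34, 34, 380]);
  translate([0, 244, 0]) cube([34, 34, 380]);
  translate([274, 244, 0]) cube([34, 34, 380]);
}
translate([-648, 337, 0]) {
  translate([0, 0, 380]) cube([308, 278, 25]);
  cube([34, 34, 380]);
  translate([274, 0, 0]) cube([34, 34, 380]);
  translate([0, 244, 0]) cube([34, 34, 380]);
  translate([274, 244, 0]) cube([34, 34, 380]);
}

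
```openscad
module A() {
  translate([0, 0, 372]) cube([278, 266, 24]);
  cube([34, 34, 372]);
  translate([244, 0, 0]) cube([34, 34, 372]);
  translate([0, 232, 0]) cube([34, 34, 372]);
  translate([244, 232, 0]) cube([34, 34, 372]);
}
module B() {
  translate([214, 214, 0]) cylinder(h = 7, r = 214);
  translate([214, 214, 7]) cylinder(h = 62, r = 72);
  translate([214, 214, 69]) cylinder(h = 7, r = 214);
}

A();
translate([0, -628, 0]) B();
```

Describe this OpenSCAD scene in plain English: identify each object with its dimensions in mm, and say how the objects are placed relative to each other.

A is a four-legged stool. The seat is 278×266 mm, 24 mm thick, top at z = 396 mm. It stands on four square legs, each 34×34 mm in cross-section, from z = 0 to the seat underside, each flush with a corner of the seat.

B is a spool: two coaxial disc flanges of radius 214 mm and thickness 7 mm, joined by a core cylinder of radius 72 mm and height 62 mm. The lower flange rests on z = 0 and the three cylinders share a vertical axis.

The spool is on the floor beside the stool on its −y side.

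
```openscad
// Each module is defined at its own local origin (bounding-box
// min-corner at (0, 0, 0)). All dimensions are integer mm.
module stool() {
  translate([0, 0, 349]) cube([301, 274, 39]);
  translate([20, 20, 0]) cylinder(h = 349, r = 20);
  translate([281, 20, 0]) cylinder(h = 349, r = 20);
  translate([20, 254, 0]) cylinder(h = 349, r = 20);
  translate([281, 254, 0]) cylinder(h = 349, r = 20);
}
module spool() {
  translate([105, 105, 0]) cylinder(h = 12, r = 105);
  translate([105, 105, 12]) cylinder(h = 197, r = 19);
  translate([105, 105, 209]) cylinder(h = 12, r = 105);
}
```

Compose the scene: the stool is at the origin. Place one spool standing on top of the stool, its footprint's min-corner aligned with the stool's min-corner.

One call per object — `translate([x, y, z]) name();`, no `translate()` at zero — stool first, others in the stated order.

stool();
translate([0, 0, 388]) spool();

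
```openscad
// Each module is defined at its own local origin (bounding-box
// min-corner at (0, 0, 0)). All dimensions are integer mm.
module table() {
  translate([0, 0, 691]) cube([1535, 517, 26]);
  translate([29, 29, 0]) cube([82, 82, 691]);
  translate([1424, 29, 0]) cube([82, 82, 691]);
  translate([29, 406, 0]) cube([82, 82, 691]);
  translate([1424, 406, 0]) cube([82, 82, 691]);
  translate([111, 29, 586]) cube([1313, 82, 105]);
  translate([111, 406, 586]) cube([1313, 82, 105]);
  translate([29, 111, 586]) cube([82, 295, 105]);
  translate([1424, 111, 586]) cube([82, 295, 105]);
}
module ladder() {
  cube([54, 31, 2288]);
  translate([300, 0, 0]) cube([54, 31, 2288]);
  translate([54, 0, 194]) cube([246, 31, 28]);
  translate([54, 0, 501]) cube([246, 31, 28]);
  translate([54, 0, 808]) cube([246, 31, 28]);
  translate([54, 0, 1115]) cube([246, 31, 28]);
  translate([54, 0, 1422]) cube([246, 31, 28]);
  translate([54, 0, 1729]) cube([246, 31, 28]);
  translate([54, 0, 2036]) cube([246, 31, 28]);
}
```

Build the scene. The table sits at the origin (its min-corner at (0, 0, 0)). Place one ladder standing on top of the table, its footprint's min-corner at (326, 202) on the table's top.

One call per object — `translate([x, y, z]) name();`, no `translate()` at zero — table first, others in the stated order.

table();
translate([326, 202, 717]) ladder();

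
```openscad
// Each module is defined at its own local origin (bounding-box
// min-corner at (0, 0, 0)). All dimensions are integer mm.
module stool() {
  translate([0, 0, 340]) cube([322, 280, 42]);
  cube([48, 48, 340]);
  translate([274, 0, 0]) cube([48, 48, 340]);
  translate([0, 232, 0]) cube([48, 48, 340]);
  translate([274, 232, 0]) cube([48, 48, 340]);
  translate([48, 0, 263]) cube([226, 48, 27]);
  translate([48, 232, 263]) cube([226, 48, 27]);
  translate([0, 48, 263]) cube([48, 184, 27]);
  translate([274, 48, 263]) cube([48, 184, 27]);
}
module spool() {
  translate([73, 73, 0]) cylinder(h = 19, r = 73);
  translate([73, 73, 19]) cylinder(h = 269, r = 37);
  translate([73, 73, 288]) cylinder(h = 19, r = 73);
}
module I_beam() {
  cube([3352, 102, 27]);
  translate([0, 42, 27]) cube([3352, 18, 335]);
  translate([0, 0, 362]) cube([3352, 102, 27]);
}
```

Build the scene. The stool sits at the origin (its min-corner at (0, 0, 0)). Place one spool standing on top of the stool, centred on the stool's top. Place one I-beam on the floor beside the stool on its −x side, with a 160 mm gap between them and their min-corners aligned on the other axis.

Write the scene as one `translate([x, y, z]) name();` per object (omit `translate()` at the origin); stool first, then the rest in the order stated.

stool();
translate([88, 67, 382]) spool();
translate([-3512, 0, 0]) I_beam();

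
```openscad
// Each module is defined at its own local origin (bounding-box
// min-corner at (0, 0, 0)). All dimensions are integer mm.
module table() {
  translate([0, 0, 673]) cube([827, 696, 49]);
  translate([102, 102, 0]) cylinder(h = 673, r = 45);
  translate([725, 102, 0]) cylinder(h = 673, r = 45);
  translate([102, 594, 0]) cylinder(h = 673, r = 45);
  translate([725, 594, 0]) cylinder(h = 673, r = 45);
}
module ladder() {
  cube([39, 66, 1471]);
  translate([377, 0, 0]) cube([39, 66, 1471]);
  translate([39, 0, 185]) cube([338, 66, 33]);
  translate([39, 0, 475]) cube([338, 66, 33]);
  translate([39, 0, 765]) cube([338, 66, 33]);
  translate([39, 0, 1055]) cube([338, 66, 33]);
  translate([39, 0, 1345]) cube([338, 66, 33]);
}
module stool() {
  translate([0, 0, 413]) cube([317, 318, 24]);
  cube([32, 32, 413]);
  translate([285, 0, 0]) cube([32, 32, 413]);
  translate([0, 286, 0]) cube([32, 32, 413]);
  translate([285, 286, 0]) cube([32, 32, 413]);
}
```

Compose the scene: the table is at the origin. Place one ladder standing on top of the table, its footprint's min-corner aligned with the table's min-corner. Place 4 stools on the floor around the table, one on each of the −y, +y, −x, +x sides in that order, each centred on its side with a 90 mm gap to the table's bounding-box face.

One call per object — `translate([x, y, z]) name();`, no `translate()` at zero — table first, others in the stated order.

table();
translate([0, 0, 722]) ladder();
translate([255, -408, 0]) stool();
translate([255, 786, 0]) stool();
translate([-407, 189, 0]) stool();
translate([917, 189, 0]) stool();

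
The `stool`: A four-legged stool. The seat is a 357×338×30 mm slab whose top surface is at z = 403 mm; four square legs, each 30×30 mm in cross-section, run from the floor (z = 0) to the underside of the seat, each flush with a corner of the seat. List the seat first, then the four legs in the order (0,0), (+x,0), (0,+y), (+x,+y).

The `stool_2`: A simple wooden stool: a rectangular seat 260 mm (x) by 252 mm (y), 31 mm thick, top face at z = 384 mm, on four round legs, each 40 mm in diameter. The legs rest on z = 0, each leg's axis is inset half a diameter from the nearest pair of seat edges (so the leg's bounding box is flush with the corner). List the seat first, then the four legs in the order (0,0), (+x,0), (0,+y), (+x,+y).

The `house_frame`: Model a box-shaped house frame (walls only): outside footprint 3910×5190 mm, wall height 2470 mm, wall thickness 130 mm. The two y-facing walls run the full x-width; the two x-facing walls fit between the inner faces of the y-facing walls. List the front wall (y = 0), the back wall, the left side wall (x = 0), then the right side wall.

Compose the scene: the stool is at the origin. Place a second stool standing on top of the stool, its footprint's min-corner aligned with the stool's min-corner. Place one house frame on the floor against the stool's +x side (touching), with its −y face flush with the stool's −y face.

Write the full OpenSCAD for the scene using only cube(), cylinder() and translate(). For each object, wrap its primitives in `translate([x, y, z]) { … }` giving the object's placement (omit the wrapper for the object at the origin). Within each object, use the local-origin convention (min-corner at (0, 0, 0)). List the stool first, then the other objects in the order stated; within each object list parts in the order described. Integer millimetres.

translate([0, 0, 373]) cube([357, 338, 30]);
cube([30, 30, 373]);
translate([327, 0, 0]) cube([30, 30, 373]);
translate([0, 308, 0]) cube([30, 30, 373]);
translate([327, 308, 0]) cube([30, 30, 373]);
translate([0, 0, 403]) {
  translate([0, 0, 353]) cube([260, 252, 31]);
  translate([20, 20, 0]) cylinder(h = 353, r = 20);
  translate([240, 20, 0]) cylinder(h = 353, r = 20);
  translate([20, 232, 0]) cylinder(h = 353, r = 20);
  translate([240, 232, 0]) cylinder(h = 353, r = 20);
}
translate([357, 0, 0]) {
  cube([3910, 130, 2470]);
  translate([0, 5060, 0]) cube([3910, 130, 2470]);
  translate([0, 130, 0]) cube([130, 4930, 2470]);
  translate([3780, 130, 0]) cube([130, 4930, 2470]);
}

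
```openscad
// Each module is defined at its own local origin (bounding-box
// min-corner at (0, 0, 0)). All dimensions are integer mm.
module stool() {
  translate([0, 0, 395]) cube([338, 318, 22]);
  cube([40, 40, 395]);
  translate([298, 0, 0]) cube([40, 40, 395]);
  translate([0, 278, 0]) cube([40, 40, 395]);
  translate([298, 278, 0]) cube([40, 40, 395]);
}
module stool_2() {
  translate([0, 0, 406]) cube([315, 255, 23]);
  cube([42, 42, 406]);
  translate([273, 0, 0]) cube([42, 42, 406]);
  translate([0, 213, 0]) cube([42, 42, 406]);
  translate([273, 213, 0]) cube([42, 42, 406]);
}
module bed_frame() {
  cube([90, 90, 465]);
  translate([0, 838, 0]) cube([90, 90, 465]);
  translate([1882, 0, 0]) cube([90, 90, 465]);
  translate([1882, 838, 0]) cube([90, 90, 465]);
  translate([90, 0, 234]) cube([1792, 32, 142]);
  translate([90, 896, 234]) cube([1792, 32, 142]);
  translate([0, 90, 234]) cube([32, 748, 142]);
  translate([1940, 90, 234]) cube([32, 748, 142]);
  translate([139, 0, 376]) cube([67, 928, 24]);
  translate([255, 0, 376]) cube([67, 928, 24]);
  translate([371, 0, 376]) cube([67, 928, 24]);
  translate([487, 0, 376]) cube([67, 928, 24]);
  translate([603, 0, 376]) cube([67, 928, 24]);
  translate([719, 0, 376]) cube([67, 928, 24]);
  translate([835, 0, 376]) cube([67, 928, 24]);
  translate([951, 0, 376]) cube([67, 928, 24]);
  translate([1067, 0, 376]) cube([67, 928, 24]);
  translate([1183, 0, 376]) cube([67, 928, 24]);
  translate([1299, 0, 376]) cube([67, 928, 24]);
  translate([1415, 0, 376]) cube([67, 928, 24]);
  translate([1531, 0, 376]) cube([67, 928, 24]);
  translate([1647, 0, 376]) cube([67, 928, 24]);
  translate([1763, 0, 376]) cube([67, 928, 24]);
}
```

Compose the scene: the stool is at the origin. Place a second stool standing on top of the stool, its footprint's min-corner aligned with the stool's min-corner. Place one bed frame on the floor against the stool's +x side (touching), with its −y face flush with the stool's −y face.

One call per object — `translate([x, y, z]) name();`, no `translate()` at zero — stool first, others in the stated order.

stool();
translate([0, 0, 417]) stool_2();
translate([338, 0, 0]) bed_frame();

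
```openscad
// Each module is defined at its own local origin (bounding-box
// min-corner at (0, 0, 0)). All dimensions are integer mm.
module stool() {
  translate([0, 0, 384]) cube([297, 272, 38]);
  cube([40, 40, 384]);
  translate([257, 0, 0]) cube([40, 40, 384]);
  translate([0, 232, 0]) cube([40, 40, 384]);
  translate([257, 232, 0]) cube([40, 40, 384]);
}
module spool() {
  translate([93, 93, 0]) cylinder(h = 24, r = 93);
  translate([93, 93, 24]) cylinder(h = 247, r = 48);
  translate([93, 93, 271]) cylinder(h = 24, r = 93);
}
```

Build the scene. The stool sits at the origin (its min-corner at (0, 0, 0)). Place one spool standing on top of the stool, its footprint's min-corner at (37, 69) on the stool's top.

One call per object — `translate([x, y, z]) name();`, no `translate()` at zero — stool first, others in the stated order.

stool();
translate([37, 69, 422]) spool();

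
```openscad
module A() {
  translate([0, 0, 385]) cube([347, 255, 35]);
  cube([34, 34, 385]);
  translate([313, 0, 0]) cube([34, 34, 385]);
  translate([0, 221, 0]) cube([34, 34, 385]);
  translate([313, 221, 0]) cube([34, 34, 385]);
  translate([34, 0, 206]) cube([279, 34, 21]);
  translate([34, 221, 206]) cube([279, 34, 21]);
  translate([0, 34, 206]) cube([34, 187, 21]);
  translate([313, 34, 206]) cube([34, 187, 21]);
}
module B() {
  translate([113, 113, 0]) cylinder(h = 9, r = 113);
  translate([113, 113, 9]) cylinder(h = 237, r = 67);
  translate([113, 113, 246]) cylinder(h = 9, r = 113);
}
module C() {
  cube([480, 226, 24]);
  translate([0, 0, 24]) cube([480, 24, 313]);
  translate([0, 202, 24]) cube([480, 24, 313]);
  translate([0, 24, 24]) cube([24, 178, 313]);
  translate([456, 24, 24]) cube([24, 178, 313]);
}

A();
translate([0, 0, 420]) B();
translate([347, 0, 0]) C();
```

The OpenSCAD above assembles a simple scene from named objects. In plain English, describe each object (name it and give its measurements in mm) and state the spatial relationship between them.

A is a simple wooden stool: a rectangular seat 347 mm (x) by 255 mm (y), 35 mm thick, top face at z = 420 mm, on four square legs, each 34×34 mm in cross-section. The legs rest on z = 0, each flush with a corner of the seat. Four stretchers, 34 mm wide and 21 mm tall, connect adjacent legs with their undersides at z = 206 mm, each running between the inner faces of the legs it joins and aligned with the legs' outer faces on the other axis.

B is a spool: two coaxial disc flanges of radius 113 mm and thickness 9 mm, joined by a core cylinder of radius 67 mm and height 237 mm. The lower flange rests on z = 0 and the three cylinders share a vertical axis.

C is an open storage box with external size 480×226×337 mm and wall thickness 24 mm (the base is also 24 mm thick). The base covers the whole footprint; the four walls stand on the base, with the y-facing walls full-width and the x-facing walls fitting between their inner faces.

The spool is on top of the stool. The open box is against the stool's +x side, with their −y faces flush.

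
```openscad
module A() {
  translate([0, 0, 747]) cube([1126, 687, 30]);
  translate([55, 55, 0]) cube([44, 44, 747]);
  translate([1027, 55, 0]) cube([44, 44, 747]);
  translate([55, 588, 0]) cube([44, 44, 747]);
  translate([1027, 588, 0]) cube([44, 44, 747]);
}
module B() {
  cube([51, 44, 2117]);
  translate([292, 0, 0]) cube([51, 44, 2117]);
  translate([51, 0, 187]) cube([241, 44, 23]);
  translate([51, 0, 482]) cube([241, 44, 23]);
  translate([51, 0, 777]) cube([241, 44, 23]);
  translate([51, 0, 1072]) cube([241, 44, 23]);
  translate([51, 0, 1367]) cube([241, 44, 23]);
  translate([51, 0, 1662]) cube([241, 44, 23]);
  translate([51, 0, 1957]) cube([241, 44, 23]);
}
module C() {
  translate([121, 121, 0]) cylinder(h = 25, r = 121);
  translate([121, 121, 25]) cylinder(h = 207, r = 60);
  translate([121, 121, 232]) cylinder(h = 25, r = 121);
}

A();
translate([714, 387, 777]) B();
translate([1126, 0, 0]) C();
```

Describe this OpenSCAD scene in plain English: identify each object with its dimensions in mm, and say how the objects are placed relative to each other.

A is a table: top 1126 mm (x) × 687 mm (y), 30 mm thick, upper face at z = 777 mm, on four 44×44 mm square legs, each inset 55 mm from the nearest pair of top edges, running from z = 0 to the bottom of the top.

B is a wooden ladder with two side rails of 51×44 mm section and 2117 mm height, set 343 mm apart overall. Between them run 7 rectangular rungs (44 mm deep, 23 mm thick), front faces flush with the rails' −y face. The bottom of the first rung is 187 mm above the floor and each subsequent rung is 295 mm higher than the one below.

C is a spool: two coaxial disc flanges of radius 121 mm and thickness 25 mm, joined by a core cylinder of radius 60 mm and height 207 mm. The lower flange rests on z = 0 and the three cylinders share a vertical axis.

The ladder is on top of the table. The spool is against the table's +x side, with their −y faces flush.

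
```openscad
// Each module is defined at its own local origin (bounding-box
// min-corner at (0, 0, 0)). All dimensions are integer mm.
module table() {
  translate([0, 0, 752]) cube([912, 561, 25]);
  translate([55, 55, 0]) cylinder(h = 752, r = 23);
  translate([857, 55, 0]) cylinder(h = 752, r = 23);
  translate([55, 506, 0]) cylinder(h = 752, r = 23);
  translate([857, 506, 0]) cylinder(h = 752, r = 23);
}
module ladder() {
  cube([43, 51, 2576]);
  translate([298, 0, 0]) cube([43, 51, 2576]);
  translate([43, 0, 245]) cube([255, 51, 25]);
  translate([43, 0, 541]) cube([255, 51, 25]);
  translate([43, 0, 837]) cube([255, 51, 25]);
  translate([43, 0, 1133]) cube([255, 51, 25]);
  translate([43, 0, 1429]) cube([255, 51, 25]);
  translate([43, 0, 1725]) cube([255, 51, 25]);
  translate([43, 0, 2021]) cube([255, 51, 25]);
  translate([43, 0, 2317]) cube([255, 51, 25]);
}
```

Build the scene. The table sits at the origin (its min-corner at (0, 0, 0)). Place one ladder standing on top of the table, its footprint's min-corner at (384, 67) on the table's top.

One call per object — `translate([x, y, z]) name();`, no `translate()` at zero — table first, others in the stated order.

table();
translate([384, 67, 777]) ladder();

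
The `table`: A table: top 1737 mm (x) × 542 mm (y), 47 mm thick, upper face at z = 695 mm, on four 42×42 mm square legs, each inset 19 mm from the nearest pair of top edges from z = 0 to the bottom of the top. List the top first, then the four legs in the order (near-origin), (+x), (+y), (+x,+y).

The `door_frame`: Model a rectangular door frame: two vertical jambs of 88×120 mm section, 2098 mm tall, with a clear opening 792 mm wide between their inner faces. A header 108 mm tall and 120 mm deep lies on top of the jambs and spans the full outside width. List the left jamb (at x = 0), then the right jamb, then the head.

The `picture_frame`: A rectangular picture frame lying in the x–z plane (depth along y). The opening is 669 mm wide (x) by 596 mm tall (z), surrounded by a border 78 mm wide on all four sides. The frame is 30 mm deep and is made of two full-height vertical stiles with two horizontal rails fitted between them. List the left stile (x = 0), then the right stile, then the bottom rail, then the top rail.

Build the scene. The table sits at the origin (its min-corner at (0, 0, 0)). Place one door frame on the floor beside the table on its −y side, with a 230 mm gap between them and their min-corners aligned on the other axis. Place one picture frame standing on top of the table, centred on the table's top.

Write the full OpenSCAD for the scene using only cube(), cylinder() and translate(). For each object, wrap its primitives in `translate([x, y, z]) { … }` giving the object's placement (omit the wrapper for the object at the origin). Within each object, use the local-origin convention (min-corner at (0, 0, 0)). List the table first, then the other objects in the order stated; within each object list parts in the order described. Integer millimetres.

translate([0, 0, 648]) cube([1737, 542, 47]);
translate([19, 19, 0]) cube([42, 42, 648]);
translate([1676, 19, 0]) cube([42, 42, 648]);
translate([19, 481, 0]) cube([42, 42, 648]);
translate([1676, 481, 0]) cube([42, 42, 648]);
translate([0, -350, 0]) {
  cube([88, 120, 2098]);
  translate([880, 0, 0]) cube([88, 120, 2098]);
  translate([0, 0, 2098]) cube([968, 120, 108]);
}
translate([456, 256, 695]) {
  cube([78, 30, 752]);
  translate([747, 0, 0]) cube([78, 30, 752]);
  translate([78, 0, 0]) cube([669, 30, 78]);
  translate([78, 0, 674]) cube([669, 30, 78]);
}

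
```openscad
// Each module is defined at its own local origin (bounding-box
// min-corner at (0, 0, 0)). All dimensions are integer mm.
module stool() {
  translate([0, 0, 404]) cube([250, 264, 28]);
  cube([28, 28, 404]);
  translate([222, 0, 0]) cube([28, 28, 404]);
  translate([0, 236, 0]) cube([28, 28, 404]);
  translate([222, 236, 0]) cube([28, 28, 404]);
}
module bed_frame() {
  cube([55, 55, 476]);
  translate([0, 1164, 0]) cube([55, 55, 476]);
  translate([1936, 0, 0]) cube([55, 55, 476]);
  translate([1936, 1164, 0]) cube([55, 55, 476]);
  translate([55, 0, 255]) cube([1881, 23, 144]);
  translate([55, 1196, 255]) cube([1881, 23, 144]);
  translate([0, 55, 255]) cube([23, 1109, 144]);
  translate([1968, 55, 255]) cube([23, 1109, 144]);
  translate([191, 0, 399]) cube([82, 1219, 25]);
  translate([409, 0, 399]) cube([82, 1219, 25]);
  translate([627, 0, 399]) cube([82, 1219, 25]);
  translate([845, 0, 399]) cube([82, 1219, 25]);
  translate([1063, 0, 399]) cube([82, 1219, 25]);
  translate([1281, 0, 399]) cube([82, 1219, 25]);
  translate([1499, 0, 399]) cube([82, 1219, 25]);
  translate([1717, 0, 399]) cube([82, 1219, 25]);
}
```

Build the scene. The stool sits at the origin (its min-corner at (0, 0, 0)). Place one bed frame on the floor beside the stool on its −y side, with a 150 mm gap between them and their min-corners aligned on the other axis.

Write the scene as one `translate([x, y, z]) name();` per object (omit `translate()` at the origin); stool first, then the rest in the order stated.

stool();
translate([0, -1369, 0]) bed_frame();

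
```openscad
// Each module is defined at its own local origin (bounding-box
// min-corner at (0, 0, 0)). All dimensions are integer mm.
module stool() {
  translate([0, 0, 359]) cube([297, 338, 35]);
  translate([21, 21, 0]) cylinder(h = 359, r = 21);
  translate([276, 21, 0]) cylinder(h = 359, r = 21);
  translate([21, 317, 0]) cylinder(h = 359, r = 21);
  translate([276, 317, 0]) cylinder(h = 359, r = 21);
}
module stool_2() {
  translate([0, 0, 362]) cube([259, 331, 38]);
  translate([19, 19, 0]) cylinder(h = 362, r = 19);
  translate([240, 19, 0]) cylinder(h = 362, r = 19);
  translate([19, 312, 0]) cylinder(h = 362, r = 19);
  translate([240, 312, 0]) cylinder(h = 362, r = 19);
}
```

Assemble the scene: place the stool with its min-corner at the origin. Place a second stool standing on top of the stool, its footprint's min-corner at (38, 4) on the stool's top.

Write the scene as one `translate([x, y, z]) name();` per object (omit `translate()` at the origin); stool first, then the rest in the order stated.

stool();
translate([38, 4, 394]) stool_2();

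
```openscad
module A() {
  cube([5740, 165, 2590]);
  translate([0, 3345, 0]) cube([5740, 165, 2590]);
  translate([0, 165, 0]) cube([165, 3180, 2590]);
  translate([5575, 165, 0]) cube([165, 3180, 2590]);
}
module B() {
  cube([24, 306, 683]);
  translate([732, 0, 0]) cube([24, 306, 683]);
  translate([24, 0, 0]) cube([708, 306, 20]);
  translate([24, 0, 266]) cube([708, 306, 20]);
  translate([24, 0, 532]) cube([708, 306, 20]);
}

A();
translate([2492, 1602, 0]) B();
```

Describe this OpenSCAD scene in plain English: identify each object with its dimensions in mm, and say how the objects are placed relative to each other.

A is a box-shaped house frame (walls only): outside footprint 5740×3510 mm, wall height 2590 mm, wall thickness 165 mm. The two y-facing walls run the full x-width; the two x-facing walls fit between the inner faces of the y-facing walls.

B is an open bookshelf. Two side panels, each 24 mm thick, 306 mm deep and 683 mm tall, stand 756 mm apart (outside-to-outside). Between them sit 3 shelves, each 20 mm thick and 306 mm deep, spanning the full gap between the sides. The bottom shelf rests on the floor (its underside at z = 0) and the clear gap between one shelf's top and the next shelf's underside is 246 mm.

The bookshelf sits inside the house frame, centred.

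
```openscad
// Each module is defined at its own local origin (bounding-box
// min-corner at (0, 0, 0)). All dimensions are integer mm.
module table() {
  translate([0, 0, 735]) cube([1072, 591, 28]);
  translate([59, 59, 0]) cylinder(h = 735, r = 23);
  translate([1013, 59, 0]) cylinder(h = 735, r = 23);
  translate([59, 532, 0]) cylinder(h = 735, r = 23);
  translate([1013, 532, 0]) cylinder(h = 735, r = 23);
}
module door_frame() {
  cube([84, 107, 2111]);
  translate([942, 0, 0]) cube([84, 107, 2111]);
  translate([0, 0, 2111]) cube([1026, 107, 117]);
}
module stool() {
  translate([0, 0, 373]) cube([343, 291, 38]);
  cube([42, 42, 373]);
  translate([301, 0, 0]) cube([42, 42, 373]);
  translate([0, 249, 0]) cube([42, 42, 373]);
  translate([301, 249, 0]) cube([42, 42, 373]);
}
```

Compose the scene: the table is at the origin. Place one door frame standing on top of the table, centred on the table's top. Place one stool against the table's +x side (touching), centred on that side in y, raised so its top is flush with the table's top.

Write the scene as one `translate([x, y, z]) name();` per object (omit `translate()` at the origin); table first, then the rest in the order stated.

table();
translate([23, 242, 763]) door_frame();
translate([1072, 150, 352]) stool();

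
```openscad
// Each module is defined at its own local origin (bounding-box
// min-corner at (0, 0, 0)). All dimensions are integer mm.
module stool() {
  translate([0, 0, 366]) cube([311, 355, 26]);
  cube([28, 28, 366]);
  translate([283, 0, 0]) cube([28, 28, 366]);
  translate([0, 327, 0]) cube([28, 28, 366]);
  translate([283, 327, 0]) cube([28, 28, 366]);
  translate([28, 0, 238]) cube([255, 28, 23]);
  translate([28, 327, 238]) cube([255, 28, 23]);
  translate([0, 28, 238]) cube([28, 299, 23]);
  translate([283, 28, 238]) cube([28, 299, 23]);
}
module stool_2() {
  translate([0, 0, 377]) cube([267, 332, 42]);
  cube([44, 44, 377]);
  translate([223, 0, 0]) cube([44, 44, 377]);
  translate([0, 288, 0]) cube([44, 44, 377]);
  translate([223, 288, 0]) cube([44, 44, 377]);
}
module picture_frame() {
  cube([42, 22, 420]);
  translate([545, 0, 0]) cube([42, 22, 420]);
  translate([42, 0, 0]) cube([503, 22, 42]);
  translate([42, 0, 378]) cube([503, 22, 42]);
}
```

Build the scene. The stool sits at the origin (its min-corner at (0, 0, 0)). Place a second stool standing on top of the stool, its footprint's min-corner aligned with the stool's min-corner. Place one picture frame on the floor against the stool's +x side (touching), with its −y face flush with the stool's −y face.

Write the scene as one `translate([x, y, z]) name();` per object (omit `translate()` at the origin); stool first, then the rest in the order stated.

stool();
translate([0, 0, 392]) stool_2();
translate([311, 0, 0]) picture_frame();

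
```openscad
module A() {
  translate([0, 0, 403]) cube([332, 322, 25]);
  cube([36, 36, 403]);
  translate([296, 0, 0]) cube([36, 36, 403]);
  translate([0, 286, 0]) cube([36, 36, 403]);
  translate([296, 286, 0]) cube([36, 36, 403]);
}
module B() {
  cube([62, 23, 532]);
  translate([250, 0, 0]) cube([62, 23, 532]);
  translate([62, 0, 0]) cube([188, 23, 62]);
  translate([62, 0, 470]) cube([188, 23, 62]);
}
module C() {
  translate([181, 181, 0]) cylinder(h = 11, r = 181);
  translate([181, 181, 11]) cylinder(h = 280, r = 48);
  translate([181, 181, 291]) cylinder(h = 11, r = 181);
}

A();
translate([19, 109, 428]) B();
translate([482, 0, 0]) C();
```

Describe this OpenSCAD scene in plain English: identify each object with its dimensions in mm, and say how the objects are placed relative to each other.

A is a four-legged stool. The seat is a 332×322×25 mm slab whose top surface is at z = 428 mm; four square legs, each 36×36 mm in cross-section, run from the floor (z = 0) to the underside of the seat, each flush with a corner of the seat.

B is a picture frame with a 188×408 mm rectangular opening (x by z) and a uniform 62 mm border on every side. Frame depth is 23 mm along y. It is built from two vertical stiles running the full outside height and two horizontal rails spanning the gap between the stiles.

C is a spool: two coaxial disc flanges of radius 181 mm and thickness 11 mm, joined by a core cylinder of radius 48 mm and height 280 mm. The lower flange rests on z = 0 and the three cylinders share a vertical axis.

The picture frame is on top of the stool. The spool is on the floor beside the stool on its +x side.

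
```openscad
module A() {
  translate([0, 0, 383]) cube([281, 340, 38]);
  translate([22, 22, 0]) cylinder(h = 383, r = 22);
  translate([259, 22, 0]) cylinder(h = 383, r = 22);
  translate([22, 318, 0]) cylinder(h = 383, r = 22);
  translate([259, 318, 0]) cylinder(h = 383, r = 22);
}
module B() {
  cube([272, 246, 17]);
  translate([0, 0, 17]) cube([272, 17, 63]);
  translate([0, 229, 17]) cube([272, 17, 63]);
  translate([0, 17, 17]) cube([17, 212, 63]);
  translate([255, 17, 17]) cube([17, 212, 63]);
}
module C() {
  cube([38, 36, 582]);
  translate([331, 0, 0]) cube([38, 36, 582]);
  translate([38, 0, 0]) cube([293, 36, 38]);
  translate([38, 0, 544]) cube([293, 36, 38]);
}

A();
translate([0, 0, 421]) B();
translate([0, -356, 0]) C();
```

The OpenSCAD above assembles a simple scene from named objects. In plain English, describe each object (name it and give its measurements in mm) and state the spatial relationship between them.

A is a four-legged stool. The seat is 281×340 mm, 38 mm thick, top at z = 421 mm. It stands on four round legs, each 44 mm in diameter, from z = 0 to the seat underside, each leg's axis is inset half a diameter from the nearest pair of seat edges (so the leg's bounding box is flush with the corner).

B is an open storage box with external size 272×246×80 mm and wall thickness 17 mm (the base is also 17 mm thick). The base covers the whole footprint; the four walls stand on the base, with the y-facing walls full-width and the x-facing walls fitting between their inner faces.

C is a rectangular picture frame lying in the x–z plane (depth along y). The opening is 293 mm wide (x) by 506 mm tall (z), surrounded by a border 38 mm wide on all four sides. The frame is 36 mm deep and is made of two full-height vertical stiles with two horizontal rails fitted between them.

The open box is on top of the stool. The picture frame is on the floor beside the stool on its −y side.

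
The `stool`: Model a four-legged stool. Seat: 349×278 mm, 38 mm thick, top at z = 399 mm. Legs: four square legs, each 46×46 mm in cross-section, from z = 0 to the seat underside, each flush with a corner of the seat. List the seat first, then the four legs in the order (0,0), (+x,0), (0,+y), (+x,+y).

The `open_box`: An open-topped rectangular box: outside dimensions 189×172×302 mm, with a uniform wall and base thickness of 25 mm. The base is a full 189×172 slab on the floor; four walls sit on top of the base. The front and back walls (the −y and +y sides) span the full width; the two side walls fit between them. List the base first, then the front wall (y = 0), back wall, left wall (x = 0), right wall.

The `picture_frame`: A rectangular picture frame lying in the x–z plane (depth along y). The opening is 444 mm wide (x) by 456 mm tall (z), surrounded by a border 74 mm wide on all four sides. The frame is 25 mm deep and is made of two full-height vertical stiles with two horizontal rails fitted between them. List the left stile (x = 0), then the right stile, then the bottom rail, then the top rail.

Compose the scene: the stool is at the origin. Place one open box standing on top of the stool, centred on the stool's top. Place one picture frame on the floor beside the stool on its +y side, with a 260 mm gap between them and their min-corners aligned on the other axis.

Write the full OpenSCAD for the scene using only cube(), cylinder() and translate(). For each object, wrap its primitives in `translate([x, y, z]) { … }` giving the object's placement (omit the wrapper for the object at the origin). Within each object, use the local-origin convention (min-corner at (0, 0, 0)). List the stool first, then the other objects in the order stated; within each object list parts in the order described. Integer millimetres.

translate([0, 0, 361]) cube([349, 278, 38]);
cube([46, 46, 361]);
translate([303, 0, 0]) cube([46, 46, 361]);
translate([0, 232, 0]) cube([46, 46, 361]);
translate([303, 232, 0]) cube([46, 46, 361]);
translate([80, 53, 399]) {
  cube([189, 172, 25]);
  translate([0, 0, 25]) cube([189, 25, 277]);
  translate([0, 147, 25]) cube([189, 25, 277]);
  translate([0, 25, 25]) cube([25, 122, 277]);
  translate([164, 25, 25]) cube([25, 122, 277]);
}
translate([0, 538, 0]) {
  cube([74, 25, 604]);
  translate([518, 0, 0]) cube([74, 25, 604]);
  translate([74, 0, 0]) cube([444, 25, 74]);
  translate([74, 0, 530]) cube([444, 25, 74]);
}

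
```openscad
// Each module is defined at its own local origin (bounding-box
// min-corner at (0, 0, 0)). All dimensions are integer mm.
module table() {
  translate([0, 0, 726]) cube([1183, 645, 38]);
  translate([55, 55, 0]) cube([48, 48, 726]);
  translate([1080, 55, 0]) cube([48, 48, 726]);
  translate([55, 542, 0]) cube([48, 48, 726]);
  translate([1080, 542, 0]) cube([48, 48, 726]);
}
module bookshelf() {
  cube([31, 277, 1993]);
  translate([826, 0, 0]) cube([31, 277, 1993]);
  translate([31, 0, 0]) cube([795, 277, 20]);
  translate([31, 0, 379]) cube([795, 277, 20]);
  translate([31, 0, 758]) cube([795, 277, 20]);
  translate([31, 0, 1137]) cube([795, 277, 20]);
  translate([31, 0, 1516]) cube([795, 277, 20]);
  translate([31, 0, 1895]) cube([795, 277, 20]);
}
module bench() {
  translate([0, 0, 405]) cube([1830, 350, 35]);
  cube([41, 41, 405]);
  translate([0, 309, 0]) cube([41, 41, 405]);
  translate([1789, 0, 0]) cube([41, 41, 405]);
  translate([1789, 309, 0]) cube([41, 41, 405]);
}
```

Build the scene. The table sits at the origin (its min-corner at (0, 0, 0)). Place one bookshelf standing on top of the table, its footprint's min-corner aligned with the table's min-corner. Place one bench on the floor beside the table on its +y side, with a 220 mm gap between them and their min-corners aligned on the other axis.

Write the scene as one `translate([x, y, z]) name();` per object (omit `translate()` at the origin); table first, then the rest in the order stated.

table();
translate([0, 0, 764]) bookshelf();
translate([0, 865, 0]) bench();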